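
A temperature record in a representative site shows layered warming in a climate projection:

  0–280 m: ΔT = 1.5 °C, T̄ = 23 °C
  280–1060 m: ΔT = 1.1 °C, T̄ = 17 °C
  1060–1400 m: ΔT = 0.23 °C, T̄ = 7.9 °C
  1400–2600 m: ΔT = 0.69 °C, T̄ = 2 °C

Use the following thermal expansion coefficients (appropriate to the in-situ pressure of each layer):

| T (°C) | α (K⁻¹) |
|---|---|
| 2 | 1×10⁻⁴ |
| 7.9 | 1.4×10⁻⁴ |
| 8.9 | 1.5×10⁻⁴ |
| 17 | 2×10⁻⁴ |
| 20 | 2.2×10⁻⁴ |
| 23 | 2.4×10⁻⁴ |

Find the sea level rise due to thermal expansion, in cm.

Layer 1 at 23 °C → α = 2.4×10⁻⁴ K⁻¹
Layer 2 at 17 °C → α = 2×10⁻⁴ K⁻¹
Layer 3 at 7.9 °C → α = 1.4×10⁻⁴ K⁻¹
Layer 4 at 2 °C → α = 1×10⁻⁴ K⁻¹
1.5 × 280 × 2.4×10⁻⁴ = 0.10080 m
1.1 × 780 × 2×10⁻⁴ = 0.17160 m
Layer 3: 1.4×10⁻⁴ × 340 × 0.23 = 0.010948 m
Layer 4: 0.69 × 1200 × 1×10⁻⁴ = 0.08280 m
Δh = 0.10080 + 0.17160 + 0.010948 + 0.08280 = 0.366148 m ≈ 37 cm

37 cm of thermosteric rise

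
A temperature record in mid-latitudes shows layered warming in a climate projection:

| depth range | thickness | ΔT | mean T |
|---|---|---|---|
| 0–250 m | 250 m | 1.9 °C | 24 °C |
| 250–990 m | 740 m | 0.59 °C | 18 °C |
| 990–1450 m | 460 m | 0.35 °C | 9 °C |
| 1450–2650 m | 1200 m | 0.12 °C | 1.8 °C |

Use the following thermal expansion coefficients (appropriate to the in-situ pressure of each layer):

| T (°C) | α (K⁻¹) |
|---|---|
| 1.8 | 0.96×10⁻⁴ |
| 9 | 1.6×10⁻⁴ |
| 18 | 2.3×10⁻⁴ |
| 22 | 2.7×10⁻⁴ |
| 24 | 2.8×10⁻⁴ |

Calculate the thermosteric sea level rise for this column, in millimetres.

Layer 1 at 24 °C → α = 2.8×10⁻⁴ K⁻¹
Layer 2 at 18 °C → α = 2.3×10⁻⁴ K⁻¹
Layer 3 at 9 °C → α = 1.6×10⁻⁴ K⁻¹
Layer 4 at 1.8 °C → α = 0.96×10⁻⁴ K⁻¹
Layer 1: 1.9 × 250 × 2.8×10⁻⁴ = 0.13300 m
250–990 m: 740 × 2.3×10⁻⁴ × 0.59 = 0.100418 m
0.35 × 460 × 1.6×10⁻⁴ = 0.02576 m
0.96×10⁻⁴ × 0.12 × 1200 = 0.013824 m
Δh = 0.13300 + 0.100418 + 0.02576 + 0.013824 = 0.273002 m

270 mm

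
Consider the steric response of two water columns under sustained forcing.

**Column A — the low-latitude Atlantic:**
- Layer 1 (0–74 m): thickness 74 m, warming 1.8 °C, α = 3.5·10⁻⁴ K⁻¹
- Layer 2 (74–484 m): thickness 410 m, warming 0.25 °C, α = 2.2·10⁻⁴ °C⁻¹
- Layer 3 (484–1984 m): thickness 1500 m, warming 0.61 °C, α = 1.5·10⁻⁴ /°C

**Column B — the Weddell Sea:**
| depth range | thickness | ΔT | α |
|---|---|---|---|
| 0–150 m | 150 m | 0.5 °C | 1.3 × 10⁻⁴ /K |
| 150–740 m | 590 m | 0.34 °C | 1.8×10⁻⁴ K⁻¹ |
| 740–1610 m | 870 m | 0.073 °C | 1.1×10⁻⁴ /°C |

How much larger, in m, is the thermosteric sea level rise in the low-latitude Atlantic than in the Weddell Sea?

A 3.5×10⁻⁴ × 1.8 × 74 = 0.04662 m
A 74–484 m: 410 × 2.2×10⁻⁴ × 0.25 = 0.02255 m
A Layer 3: 0.61 × 1500 × 1.5×10⁻⁴ = 0.13725 m
A total: 0.20642 m
B 0–150 m: 1.3×10⁻⁴ × 150 × 0.5 = 0.00975 m
B 150–740 m: 1.8×10⁻⁴ × 590 × 0.34 = 0.036108 m
B Layer 3: 870 × 0.073 × 1.1×10⁻⁴ = 0.0069861 m
B total: 0.0528441 m
Difference: 0.20642 − 0.0528441 = 0.1535759 m

0.154 m larger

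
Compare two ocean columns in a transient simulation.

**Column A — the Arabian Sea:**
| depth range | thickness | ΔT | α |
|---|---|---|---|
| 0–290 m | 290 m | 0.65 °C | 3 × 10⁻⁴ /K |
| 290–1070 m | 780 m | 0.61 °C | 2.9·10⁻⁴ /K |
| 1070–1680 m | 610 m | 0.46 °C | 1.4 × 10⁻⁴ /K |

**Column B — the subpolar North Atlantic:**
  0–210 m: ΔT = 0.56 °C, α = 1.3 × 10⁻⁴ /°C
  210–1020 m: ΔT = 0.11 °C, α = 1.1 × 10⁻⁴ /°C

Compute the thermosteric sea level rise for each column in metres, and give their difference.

A 0.65 × 3×10⁻⁴ × 290 = 0.05655 m
A 0.61 × 780 × 2.9×10⁻⁴ = 0.137982 m
A 0.46 × 610 × 1.4×10⁻⁴ = 0.039284 m
A total: 0.233816 m
B Layer 1: 0.56 × 210 × 1.3×10⁻⁴ = 0.015288 m
B 810 × 0.11 × 1.1×10⁻⁴ = 0.009801 m
B total: 0.025089 m
Difference: 0.233816 − 0.025089 = 0.208727 m

A: 0.234 m; B: 0.0251 m; difference 0.209 m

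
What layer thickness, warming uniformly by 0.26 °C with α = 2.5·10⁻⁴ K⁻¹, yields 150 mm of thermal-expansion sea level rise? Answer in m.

about 2310 m

H = Δh/(αΔT) = 0.15 / (2.5×10⁻⁴ × 0.26) ≈ 2308 m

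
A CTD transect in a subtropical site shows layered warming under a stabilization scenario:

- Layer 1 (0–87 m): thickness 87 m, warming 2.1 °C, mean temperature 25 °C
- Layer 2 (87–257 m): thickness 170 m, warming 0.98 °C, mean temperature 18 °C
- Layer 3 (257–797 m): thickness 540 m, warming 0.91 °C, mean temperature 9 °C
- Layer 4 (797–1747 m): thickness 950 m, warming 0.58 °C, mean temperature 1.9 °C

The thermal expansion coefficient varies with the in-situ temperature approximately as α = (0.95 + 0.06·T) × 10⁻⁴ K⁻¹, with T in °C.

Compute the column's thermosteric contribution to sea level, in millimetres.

Layer 1: α = (0.95 + 0.06×25)×10⁻⁴ = 2.45×10⁻⁴ K⁻¹
Layer 2: α = (0.95 + 0.06×18)×10⁻⁴ = 2.03×10⁻⁴ K⁻¹
Layer 3: α = (0.95 + 0.06×9)×10⁻⁴ = 1.49×10⁻⁴ K⁻¹
Layer 4: α = (0.95 + 0.06×1.9)×10⁻⁴ = 1.064×10⁻⁴ K⁻¹
0–87 m: 87 × 2.45×10⁻⁴ × 2.1 = 0.0447615 m
Layer 2: 0.98 × 170 × 2.03×10⁻⁴ = 0.0338198 m
257–797 m: 1.49×10⁻⁴ × 540 × 0.91 = 0.0732186 m
Layer 4: 950 × 1.064×10⁻⁴ × 0.58 = 0.0586264 m
Δh = 0.0447615 + 0.0338198 + 0.0732186 + 0.0586264 = 0.2104263 m ≈ 210 mm

Δh = 210 mm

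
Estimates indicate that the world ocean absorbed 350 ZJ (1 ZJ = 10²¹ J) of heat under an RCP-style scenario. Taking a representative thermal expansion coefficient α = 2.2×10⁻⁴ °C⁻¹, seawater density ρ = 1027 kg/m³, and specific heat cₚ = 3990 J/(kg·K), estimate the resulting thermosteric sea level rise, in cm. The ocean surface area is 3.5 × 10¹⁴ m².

Δh ≈ 5.37 cm

Per unit area: Q = 350×10²¹ / (3.5×10¹⁴) = 1×10⁹ J/m²
Δh = αQ/(ρcₚ) = 2.2×10⁻⁴ × 1×10⁹ / (1027 × 3990) ≈ 0.053688 m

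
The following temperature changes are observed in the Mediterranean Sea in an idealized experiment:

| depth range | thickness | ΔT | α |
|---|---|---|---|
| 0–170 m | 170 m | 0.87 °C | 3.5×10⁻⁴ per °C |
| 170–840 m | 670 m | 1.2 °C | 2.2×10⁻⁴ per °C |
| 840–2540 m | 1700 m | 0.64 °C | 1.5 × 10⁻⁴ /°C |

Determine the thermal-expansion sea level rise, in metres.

0–170 m: 3.5×10⁻⁴ × 170 × 0.87 = 0.051765 m
670 × 1.2 × 2.2×10⁻⁴ = 0.17688 m
840–2540 m: 1.5×10⁻⁴ × 0.64 × 1700 = 0.16320 m
Δh = 0.051765 + 0.17688 + 0.16320 = 0.391845 m

0.39 m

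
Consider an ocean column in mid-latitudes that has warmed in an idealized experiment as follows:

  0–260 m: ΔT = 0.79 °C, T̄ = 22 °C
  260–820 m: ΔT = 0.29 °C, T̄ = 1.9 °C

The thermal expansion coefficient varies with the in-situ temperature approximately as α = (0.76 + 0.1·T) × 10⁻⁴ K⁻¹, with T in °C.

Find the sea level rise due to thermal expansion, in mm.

Layer 1: α = (0.76 + 0.1×22)×10⁻⁴ = 2.96×10⁻⁴ K⁻¹
Layer 2: α = (0.76 + 0.1×1.9)×10⁻⁴ = 0.95×10⁻⁴ K⁻¹
0–260 m: 2.96×10⁻⁴ × 0.79 × 260 = 0.0607984 m
Layer 2: 560 × 0.29 × 0.95×10⁻⁴ = 0.015428 m
Δh = 0.0607984 + 0.015428 = 0.0762264 m ≈ 76 mm

about 76 mm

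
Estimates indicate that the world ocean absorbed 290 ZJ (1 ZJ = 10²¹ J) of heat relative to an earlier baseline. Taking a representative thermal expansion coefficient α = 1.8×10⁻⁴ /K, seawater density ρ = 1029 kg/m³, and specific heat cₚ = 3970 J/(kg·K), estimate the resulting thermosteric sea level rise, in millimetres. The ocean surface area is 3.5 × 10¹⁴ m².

Δh = 36.5 mm

Per unit area: Q = 290×10²¹ / (3.5×10¹⁴) ≈ 8.286×10⁸ J/m²
Δh = αQ/(ρcₚ) = 1.8×10⁻⁴ × 8.286×10⁸ / (1029 × 3970) ≈ 0.03651 m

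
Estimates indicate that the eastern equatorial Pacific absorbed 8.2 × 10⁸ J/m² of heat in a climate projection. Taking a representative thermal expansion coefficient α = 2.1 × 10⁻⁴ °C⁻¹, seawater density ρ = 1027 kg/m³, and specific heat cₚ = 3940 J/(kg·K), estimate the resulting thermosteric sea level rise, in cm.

Δh = αQ/(ρcₚ) = 2.1×10⁻⁴ × 8.2×10⁸ / (1027 × 3940) ≈ 0.042557 m

Δh ≈ 4.3 cm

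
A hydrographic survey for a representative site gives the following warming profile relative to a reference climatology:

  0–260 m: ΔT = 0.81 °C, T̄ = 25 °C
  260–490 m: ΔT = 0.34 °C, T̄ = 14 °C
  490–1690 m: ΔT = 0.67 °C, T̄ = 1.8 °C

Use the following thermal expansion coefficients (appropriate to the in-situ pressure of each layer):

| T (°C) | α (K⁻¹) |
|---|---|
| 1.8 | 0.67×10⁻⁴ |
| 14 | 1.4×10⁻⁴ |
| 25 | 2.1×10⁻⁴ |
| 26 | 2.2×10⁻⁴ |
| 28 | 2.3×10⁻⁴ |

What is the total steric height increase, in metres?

about 0.109 m

Layer 1 at 25 °C → α = 2.1×10⁻⁴ K⁻¹
Layer 2 at 14 °C → α = 1.4×10⁻⁴ K⁻¹
Layer 3 at 1.8 °C → α = 0.67×10⁻⁴ K⁻¹
0–260 m: 0.81 × 2.1×10⁻⁴ × 260 = 0.044226 m
260–490 m: 230 × 1.4×10⁻⁴ × 0.34 = 0.010948 m
Layer 3: 0.67×10⁻⁴ × 0.67 × 1200 = 0.053868 m
Δh = 0.044226 + 0.010948 + 0.053868 = 0.109042 m ≈ 0.109 m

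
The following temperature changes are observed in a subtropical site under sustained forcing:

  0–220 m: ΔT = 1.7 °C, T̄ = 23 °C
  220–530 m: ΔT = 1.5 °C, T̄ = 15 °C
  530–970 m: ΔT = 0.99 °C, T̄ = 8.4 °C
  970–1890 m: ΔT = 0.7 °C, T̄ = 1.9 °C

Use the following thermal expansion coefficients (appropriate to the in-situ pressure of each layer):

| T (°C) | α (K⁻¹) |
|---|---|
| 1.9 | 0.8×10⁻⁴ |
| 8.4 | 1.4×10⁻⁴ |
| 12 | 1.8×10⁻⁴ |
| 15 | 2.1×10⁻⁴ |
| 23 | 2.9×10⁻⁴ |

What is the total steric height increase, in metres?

Layer 1 at 23 °C → α = 2.9×10⁻⁴ K⁻¹
Layer 2 at 15 °C → α = 2.1×10⁻⁴ K⁻¹
Layer 3 at 8.4 °C → α = 1.4×10⁻⁴ K⁻¹
Layer 4 at 1.9 °C → α = 0.8×10⁻⁴ K⁻¹
0–220 m: 220 × 1.7 × 2.9×10⁻⁴ = 0.10846 m
Layer 2: 1.5 × 2.1×10⁻⁴ × 310 = 0.09765 m
1.4×10⁻⁴ × 440 × 0.99 = 0.060984 m
0.7 × 920 × 0.8×10⁻⁴ = 0.05152 m
Δh = 0.10846 + 0.09765 + 0.060984 + 0.05152 = 0.318614 m

about 0.32 m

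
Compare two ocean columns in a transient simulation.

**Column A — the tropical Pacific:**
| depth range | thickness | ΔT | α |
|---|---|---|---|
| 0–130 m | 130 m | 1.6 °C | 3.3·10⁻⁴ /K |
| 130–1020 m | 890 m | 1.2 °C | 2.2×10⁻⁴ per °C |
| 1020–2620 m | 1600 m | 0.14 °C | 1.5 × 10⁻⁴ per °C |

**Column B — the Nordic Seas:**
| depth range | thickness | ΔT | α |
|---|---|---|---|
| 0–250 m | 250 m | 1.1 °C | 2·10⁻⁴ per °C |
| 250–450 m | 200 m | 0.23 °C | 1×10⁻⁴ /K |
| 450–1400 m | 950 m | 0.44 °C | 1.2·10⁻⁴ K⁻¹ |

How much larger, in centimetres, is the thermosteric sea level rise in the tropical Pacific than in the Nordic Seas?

Δh_A − Δh_B ≈ 22.7 cm

A 0–130 m: 1.6 × 3.3×10⁻⁴ × 130 = 0.06864 m
A 1.2 × 890 × 2.2×10⁻⁴ = 0.23496 m
A 1020–2620 m: 1600 × 0.14 × 1.5×10⁻⁴ = 0.03360 m
A total: 0.33720 m
B 250 × 2×10⁻⁴ × 1.1 = 0.05500 m
B 250–450 m: 200 × 1×10⁻⁴ × 0.23 = 0.00460 m
B 450–1400 m: 0.44 × 950 × 1.2×10⁻⁴ = 0.05016 m
B total: 0.10976 m
Difference: 0.33720 − 0.10976 = 0.22744 m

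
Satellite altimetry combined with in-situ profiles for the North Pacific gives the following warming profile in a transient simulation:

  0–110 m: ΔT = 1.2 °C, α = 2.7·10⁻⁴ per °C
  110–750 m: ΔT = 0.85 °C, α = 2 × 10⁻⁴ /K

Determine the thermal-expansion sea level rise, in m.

Δh ≈ 0.144 m

0–110 m: 2.7×10⁻⁴ × 110 × 1.2 = 0.03564 m
Layer 2: 0.85 × 2×10⁻⁴ × 640 = 0.10880 m
Δh = 0.03564 + 0.10880 = 0.14444 m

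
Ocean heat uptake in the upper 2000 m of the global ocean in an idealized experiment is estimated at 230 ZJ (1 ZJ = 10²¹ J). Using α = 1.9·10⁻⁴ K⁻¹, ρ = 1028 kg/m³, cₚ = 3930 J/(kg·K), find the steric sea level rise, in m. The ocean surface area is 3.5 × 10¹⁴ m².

Per unit area: Q = 230×10²¹ / (3.5×10¹⁴) ≈ 6.571×10⁸ J/m²
Δh = αQ/(ρcₚ) = 1.9×10⁻⁴ × 6.571×10⁸ / (1028 × 3930) ≈ 0.030903 m

about 0.0309 m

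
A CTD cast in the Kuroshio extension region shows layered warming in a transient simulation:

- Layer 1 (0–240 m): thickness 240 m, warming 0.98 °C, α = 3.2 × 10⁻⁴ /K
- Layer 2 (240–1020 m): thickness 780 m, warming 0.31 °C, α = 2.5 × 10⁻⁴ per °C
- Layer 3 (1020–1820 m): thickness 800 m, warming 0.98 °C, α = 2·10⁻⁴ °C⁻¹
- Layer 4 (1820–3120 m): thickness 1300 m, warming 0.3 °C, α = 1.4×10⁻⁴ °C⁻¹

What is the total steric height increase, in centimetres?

0–240 m: 0.98 × 3.2×10⁻⁴ × 240 = 0.075264 m
0.31 × 780 × 2.5×10⁻⁴ = 0.06045 m
Layer 3: 2×10⁻⁴ × 800 × 0.98 = 0.15680 m
Layer 4: 1.4×10⁻⁴ × 1300 × 0.3 = 0.05460 m
Δh = 0.075264 + 0.06045 + 0.15680 + 0.05460 = 0.347114 m

Δh = 35 cm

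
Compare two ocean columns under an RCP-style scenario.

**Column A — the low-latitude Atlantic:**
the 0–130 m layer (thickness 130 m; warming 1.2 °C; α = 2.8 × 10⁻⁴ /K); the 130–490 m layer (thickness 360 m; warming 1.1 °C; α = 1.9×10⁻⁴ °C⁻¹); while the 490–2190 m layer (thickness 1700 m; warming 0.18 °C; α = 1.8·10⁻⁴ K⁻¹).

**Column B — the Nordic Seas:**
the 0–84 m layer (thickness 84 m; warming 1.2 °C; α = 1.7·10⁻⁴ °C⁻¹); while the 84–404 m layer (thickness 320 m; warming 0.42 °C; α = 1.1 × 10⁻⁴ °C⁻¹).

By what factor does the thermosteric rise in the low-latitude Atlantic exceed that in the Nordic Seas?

a factor of 5.45

A Layer 1: 130 × 1.2 × 2.8×10⁻⁴ = 0.04368 m
A Layer 2: 1.1 × 360 × 1.9×10⁻⁴ = 0.07524 m
A 490–2190 m: 1.8×10⁻⁴ × 1700 × 0.18 = 0.05508 m
A total: 0.17400 m
B Layer 1: 1.2 × 84 × 1.7×10⁻⁴ = 0.017136 m
B 84–404 m: 320 × 0.42 × 1.1×10⁻⁴ = 0.014784 m
B total: 0.03192 m
Ratio: 0.17400 / 0.03192 ≈ 5.451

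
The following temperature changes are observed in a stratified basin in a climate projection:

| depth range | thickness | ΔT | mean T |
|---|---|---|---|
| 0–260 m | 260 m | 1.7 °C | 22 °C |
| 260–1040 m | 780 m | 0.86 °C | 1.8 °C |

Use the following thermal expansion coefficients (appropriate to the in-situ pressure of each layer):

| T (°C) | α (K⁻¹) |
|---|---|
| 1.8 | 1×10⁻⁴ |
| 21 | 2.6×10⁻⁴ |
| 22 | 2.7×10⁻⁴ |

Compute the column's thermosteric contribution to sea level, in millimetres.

Δh = 186 mm

Layer 1 at 22 °C → α = 2.7×10⁻⁴ K⁻¹
Layer 2 at 1.8 °C → α = 1×10⁻⁴ K⁻¹
1.7 × 2.7×10⁻⁴ × 260 = 0.11934 m
260–1040 m: 0.86 × 780 × 1×10⁻⁴ = 0.06708 m
Δh = 0.11934 + 0.06708 = 0.18642 m ≈ 186 mm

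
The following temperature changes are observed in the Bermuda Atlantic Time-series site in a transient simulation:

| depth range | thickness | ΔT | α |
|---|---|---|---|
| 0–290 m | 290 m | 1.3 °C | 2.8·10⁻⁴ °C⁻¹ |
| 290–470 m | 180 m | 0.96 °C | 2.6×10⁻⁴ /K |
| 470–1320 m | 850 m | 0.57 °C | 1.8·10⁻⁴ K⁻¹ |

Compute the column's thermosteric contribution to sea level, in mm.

Layer 1: 2.8×10⁻⁴ × 290 × 1.3 = 0.10556 m
0.96 × 180 × 2.6×10⁻⁴ = 0.044928 m
Layer 3: 850 × 1.8×10⁻⁴ × 0.57 = 0.08721 m
Δh = 0.10556 + 0.044928 + 0.08721 = 0.237698 m ≈ 240 mm

Δh ≈ 240 mm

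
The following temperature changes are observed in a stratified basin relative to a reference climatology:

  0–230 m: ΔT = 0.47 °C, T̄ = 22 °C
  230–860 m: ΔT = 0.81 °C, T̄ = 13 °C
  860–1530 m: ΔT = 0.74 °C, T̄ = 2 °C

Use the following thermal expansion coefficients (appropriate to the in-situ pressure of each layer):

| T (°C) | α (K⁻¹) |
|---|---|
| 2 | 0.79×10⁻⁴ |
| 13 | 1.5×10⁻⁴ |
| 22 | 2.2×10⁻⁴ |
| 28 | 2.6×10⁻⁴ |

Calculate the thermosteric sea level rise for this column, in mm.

Layer 1 at 22 °C → α = 2.2×10⁻⁴ K⁻¹
Layer 2 at 13 °C → α = 1.5×10⁻⁴ K⁻¹
Layer 3 at 2 °C → α = 0.79×10⁻⁴ K⁻¹
2.2×10⁻⁴ × 0.47 × 230 = 0.023782 m
630 × 1.5×10⁻⁴ × 0.81 = 0.076545 m
860–1530 m: 0.74 × 0.79×10⁻⁴ × 670 = 0.0391682 m
Δh = 0.023782 + 0.076545 + 0.0391682 = 0.1394952 m ≈ 140 mm

140 mm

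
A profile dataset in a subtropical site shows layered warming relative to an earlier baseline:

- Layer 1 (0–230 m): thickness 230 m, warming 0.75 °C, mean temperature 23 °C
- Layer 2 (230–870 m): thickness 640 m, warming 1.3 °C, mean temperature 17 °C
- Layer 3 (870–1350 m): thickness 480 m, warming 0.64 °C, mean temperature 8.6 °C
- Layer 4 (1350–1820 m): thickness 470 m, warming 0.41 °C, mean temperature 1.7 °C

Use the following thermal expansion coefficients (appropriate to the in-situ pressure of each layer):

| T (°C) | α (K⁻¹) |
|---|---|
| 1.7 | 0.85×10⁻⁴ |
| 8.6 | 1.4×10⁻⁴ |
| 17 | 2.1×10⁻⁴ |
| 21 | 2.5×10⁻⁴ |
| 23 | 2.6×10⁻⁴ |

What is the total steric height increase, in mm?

about 280 mm

Layer 1 at 23 °C → α = 2.6×10⁻⁴ K⁻¹
Layer 2 at 17 °C → α = 2.1×10⁻⁴ K⁻¹
Layer 3 at 8.6 °C → α = 1.4×10⁻⁴ K⁻¹
Layer 4 at 1.7 °C → α = 0.85×10⁻⁴ K⁻¹
Layer 1: 230 × 0.75 × 2.6×10⁻⁴ = 0.04485 m
230–870 m: 640 × 1.3 × 2.1×10⁻⁴ = 0.17472 m
Layer 3: 0.64 × 480 × 1.4×10⁻⁴ = 0.043008 m
0.85×10⁻⁴ × 0.41 × 470 = 0.0163795 m
Δh = 0.04485 + 0.17472 + 0.043008 + 0.0163795 = 0.2789575 m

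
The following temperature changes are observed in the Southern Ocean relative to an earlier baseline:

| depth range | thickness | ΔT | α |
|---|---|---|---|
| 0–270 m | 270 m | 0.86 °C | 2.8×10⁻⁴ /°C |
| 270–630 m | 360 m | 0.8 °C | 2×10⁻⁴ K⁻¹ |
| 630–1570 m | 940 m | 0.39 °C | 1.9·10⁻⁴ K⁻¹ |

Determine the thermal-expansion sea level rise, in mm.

192 mm of thermosteric rise

Layer 1: 270 × 0.86 × 2.8×10⁻⁴ = 0.065016 m
Layer 2: 2×10⁻⁴ × 360 × 0.8 = 0.05760 m
630–1570 m: 1.9×10⁻⁴ × 940 × 0.39 = 0.069654 m
Δh = 0.065016 + 0.05760 + 0.069654 = 0.19227 m ≈ 192 mm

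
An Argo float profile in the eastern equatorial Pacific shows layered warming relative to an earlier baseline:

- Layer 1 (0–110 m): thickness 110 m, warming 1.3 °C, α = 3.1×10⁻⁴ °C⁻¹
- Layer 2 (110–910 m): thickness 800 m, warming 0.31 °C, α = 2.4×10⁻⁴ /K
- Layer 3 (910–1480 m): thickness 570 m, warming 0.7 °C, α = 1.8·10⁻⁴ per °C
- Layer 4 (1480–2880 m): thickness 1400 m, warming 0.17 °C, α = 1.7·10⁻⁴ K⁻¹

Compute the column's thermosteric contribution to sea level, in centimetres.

1.3 × 3.1×10⁻⁴ × 110 = 0.04433 m
0.31 × 800 × 2.4×10⁻⁴ = 0.05952 m
910–1480 m: 1.8×10⁻⁴ × 570 × 0.7 = 0.07182 m
Layer 4: 1.7×10⁻⁴ × 1400 × 0.17 = 0.04046 m
Δh = 0.04433 + 0.05952 + 0.07182 + 0.04046 = 0.21613 m

Δh = 21.6 cm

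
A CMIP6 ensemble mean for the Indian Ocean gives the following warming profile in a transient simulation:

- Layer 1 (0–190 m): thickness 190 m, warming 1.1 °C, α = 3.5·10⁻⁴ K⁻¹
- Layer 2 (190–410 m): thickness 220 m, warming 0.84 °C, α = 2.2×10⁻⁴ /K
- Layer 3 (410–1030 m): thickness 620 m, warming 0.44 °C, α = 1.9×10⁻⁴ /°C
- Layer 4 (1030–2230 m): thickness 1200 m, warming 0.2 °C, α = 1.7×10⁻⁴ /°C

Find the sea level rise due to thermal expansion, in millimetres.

206 mm

0–190 m: 1.1 × 3.5×10⁻⁴ × 190 = 0.07315 m
Layer 2: 2.2×10⁻⁴ × 0.84 × 220 = 0.040656 m
Layer 3: 620 × 0.44 × 1.9×10⁻⁴ = 0.051832 m
1030–2230 m: 0.2 × 1.7×10⁻⁴ × 1200 = 0.04080 m
Δh = 0.07315 + 0.040656 + 0.051832 + 0.04080 = 0.206438 m ≈ 206 mm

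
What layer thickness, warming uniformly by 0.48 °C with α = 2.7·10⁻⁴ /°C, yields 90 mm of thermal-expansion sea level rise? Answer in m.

H ≈ 694 m

H = Δh/(αΔT) = 0.09 / (2.7×10⁻⁴ × 0.48) ≈ 694.4 m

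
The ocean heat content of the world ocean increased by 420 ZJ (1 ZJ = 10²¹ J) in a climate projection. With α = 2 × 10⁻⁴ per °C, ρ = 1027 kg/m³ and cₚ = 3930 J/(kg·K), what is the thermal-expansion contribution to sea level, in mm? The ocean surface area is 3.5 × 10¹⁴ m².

59 mm of thermosteric rise

Per unit area: Q = 420×10²¹ / (3.5×10¹⁴) = 1.2×10⁹ J/m²
Δh = αQ/(ρcₚ) = 2×10⁻⁴ × 1.2×10⁹ / (1027 × 3930) ≈ 0.059463 m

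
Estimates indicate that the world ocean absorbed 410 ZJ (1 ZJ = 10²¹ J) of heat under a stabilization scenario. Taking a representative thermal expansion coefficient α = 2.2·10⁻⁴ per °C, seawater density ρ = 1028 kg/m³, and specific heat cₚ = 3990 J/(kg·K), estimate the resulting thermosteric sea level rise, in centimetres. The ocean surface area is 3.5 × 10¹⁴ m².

Per unit area: Q = 410×10²¹ / (3.5×10¹⁴) ≈ 1.171×10⁹ J/m²
Δh = αQ/(ρcₚ) = 2.2×10⁻⁴ × 1.171×10⁹ / (1028 × 3990) ≈ 0.062808 m

6.28 cm of thermosteric rise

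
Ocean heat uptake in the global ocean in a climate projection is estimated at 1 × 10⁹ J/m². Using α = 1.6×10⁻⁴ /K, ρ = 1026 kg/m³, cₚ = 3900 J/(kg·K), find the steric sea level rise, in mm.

40.0 mm of thermosteric rise

Δh = αQ/(ρcₚ) = 1.6×10⁻⁴ × 1×10⁹ / (1026 × 3900) ≈ 0.039986 m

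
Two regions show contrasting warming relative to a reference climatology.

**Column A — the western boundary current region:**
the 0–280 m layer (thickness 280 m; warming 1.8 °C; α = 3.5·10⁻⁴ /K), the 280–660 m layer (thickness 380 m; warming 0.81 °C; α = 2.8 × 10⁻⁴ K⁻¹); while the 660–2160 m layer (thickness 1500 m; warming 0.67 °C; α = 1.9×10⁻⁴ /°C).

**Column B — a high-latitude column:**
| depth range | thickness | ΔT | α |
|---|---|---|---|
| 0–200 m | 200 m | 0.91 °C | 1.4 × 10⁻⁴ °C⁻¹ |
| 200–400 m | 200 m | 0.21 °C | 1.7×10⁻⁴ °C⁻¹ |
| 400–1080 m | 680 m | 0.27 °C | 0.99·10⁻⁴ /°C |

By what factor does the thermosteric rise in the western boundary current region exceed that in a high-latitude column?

A 3.5×10⁻⁴ × 1.8 × 280 = 0.17640 m
A 0.81 × 2.8×10⁻⁴ × 380 = 0.086184 m
A Layer 3: 1.9×10⁻⁴ × 1500 × 0.67 = 0.19095 m
A total: 0.453534 m
B 0.91 × 200 × 1.4×10⁻⁴ = 0.02548 m
B 200 × 0.21 × 1.7×10⁻⁴ = 0.00714 m
B Layer 3: 0.99×10⁻⁴ × 680 × 0.27 = 0.0181764 m
B total: 0.0507964 m
Ratio: 0.453534 / 0.0507964 ≈ 8.928

a factor of 8.93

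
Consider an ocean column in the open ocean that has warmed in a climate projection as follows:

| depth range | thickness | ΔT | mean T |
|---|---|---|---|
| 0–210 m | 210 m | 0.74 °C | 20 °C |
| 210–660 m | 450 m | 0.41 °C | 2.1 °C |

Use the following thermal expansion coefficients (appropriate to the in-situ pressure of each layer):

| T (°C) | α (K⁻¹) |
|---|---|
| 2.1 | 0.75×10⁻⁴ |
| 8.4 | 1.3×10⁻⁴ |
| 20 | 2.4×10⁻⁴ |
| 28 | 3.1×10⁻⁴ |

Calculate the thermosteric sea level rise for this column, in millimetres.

Layer 1 at 20 °C → α = 2.4×10⁻⁴ K⁻¹
Layer 2 at 2.1 °C → α = 0.75×10⁻⁴ K⁻¹
Layer 1: 0.74 × 210 × 2.4×10⁻⁴ = 0.037296 m
Layer 2: 0.41 × 0.75×10⁻⁴ × 450 = 0.0138375 m
Δh = 0.037296 + 0.0138375 = 0.0511335 m ≈ 51 mm

51 mm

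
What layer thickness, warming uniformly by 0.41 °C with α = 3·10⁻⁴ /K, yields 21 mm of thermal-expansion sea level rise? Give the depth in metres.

H ≈ 170 m

H = Δh/(αΔT) = 0.021 / (3×10⁻⁴ × 0.41) ≈ 170.7 m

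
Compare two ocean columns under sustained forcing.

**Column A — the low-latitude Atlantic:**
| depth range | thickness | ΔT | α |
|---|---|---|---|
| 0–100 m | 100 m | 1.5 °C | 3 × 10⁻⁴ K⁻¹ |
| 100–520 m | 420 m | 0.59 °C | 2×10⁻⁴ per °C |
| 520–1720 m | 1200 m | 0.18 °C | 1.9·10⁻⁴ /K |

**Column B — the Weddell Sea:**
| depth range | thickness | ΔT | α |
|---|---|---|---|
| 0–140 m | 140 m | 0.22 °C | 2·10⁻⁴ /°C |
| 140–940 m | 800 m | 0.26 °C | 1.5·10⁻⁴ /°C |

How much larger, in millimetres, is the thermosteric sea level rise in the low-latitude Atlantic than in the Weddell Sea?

Δh_A − Δh_B ≈ 98.2 mm

A Layer 1: 1.5 × 100 × 3×10⁻⁴ = 0.04500 m
A Layer 2: 2×10⁻⁴ × 420 × 0.59 = 0.04956 m
A Layer 3: 1200 × 0.18 × 1.9×10⁻⁴ = 0.04104 m
A total: 0.13560 m
B 0–140 m: 0.22 × 140 × 2×10⁻⁴ = 0.00616 m
B Layer 2: 0.26 × 800 × 1.5×10⁻⁴ = 0.03120 m
B total: 0.03736 m
Difference: 0.13560 − 0.03736 = 0.09824 m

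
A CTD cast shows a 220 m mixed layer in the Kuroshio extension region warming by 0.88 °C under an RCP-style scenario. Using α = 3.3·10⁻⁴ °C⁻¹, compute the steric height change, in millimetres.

Δh ≈ 63.9 mm

Δh = αΔT·H = 3.3×10⁻⁴ × 0.88 × 220 = 0.063888 m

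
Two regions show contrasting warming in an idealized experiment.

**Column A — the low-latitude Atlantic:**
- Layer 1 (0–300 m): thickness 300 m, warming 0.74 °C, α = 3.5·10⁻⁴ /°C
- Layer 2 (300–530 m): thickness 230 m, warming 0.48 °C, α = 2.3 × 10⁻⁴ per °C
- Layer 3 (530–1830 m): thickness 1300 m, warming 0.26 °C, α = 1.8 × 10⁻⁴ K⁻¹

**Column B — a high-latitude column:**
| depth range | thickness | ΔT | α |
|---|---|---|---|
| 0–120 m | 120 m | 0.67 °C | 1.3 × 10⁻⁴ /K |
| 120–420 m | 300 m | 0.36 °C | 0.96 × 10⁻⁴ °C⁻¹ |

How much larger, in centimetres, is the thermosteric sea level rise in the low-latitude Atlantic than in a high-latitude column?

A 300 × 3.5×10⁻⁴ × 0.74 = 0.07770 m
A Layer 2: 0.48 × 230 × 2.3×10⁻⁴ = 0.025392 m
A 530–1830 m: 1300 × 0.26 × 1.8×10⁻⁴ = 0.06084 m
A total: 0.163932 m
B Layer 1: 120 × 1.3×10⁻⁴ × 0.67 = 0.010452 m
B 120–420 m: 300 × 0.96×10⁻⁴ × 0.36 = 0.010368 m
B total: 0.02082 m
Difference: 0.163932 − 0.02082 = 0.143112 m

14 cm larger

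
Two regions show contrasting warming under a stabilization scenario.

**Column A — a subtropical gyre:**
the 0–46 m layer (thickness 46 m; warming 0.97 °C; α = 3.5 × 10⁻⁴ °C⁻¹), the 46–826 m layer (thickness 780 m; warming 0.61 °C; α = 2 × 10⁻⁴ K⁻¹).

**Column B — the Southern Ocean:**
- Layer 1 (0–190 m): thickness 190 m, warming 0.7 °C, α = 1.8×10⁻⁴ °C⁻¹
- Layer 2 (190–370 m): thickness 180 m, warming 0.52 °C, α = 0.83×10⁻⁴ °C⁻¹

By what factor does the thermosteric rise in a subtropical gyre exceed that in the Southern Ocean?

A 0–46 m: 3.5×10⁻⁴ × 0.97 × 46 = 0.015617 m
A 46–826 m: 780 × 2×10⁻⁴ × 0.61 = 0.09516 m
A total: 0.110777 m
B 0.7 × 190 × 1.8×10⁻⁴ = 0.02394 m
B 0.83×10⁻⁴ × 180 × 0.52 = 0.0077688 m
B total: 0.0317088 m
Ratio: 0.110777 / 0.0317088 ≈ 3.494

3.5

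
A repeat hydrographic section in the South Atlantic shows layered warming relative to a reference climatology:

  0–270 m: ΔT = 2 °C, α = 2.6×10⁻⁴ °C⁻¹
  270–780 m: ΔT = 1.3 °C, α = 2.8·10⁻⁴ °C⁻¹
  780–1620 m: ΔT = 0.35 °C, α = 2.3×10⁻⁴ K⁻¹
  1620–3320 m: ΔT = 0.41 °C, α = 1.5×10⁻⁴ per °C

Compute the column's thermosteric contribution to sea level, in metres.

about 0.498 m

0–270 m: 2 × 2.6×10⁻⁴ × 270 = 0.14040 m
Layer 2: 2.8×10⁻⁴ × 510 × 1.3 = 0.18564 m
Layer 3: 2.3×10⁻⁴ × 0.35 × 840 = 0.06762 m
1620–3320 m: 1.5×10⁻⁴ × 1700 × 0.41 = 0.10455 m
Δh = 0.14040 + 0.18564 + 0.06762 + 0.10455 = 0.49821 m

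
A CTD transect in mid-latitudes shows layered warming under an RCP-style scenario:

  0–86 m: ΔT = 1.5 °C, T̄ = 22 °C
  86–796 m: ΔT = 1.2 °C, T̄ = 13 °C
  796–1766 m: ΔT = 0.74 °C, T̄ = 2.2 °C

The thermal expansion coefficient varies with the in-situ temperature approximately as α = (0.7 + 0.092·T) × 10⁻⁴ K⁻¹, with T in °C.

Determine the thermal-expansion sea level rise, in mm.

Layer 1: α = (0.7 + 0.092×22)×10⁻⁴ = 2.724×10⁻⁴ K⁻¹
Layer 2: α = (0.7 + 0.092×13)×10⁻⁴ = 1.896×10⁻⁴ K⁻¹
Layer 3: α = (0.7 + 0.092×2.2)×10⁻⁴ = 0.9024×10⁻⁴ K⁻¹
1.5 × 86 × 2.724×10⁻⁴ = 0.0351396 m
Layer 2: 710 × 1.2 × 1.896×10⁻⁴ = 0.1615392 m
0.74 × 970 × 0.9024×10⁻⁴ = 0.064774272 m
Δh = 0.0351396 + 0.1615392 + 0.064774272 = 0.261453072 m

Δh ≈ 260 mm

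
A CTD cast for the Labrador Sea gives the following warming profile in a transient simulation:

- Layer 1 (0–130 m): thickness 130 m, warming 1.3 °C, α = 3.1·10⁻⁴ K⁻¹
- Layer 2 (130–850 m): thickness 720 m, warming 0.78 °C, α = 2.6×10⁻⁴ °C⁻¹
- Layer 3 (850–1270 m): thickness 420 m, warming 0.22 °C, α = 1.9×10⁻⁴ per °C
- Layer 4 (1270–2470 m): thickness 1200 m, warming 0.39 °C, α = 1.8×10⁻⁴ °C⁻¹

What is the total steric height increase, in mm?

300 mm of thermosteric rise

130 × 3.1×10⁻⁴ × 1.3 = 0.05239 m
130–850 m: 2.6×10⁻⁴ × 720 × 0.78 = 0.146016 m
Layer 3: 0.22 × 420 × 1.9×10⁻⁴ = 0.017556 m
1270–2470 m: 0.39 × 1.8×10⁻⁴ × 1200 = 0.08424 m
Δh = 0.05239 + 0.146016 + 0.017556 + 0.08424 = 0.300202 m ≈ 300 mm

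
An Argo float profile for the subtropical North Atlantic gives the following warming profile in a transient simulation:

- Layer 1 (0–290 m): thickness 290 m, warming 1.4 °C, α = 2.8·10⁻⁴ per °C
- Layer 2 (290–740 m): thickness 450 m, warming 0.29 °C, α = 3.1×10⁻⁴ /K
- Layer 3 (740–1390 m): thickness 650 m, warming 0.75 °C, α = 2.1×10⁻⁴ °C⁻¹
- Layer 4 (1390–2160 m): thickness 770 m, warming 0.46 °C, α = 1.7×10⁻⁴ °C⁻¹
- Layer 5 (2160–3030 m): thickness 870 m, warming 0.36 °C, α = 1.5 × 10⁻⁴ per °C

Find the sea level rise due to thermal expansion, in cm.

290 × 1.4 × 2.8×10⁻⁴ = 0.11368 m
290–740 m: 3.1×10⁻⁴ × 450 × 0.29 = 0.040455 m
Layer 3: 0.75 × 2.1×10⁻⁴ × 650 = 0.102375 m
1.7×10⁻⁴ × 770 × 0.46 = 0.060214 m
Layer 5: 1.5×10⁻⁴ × 870 × 0.36 = 0.04698 m
Δh = 0.11368 + 0.040455 + 0.102375 + 0.060214 + 0.04698 = 0.363704 m

36.4 cm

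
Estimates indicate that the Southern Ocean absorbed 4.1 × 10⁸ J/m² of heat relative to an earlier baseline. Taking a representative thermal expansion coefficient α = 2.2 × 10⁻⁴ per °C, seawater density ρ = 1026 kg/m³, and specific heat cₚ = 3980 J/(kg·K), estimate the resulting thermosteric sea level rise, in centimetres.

Δh ≈ 2.21 cm

Δh = αQ/(ρcₚ) = 2.2×10⁻⁴ × 4.1×10⁸ / (1026 × 3980) ≈ 0.022089 m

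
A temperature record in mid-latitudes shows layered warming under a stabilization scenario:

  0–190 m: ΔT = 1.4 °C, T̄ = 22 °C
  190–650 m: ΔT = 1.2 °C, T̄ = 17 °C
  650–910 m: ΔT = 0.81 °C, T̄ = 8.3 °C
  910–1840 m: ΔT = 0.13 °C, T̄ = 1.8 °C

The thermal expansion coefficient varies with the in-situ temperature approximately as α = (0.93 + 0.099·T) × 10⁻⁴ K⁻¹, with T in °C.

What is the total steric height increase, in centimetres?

Layer 1: α = (0.93 + 0.099×22)×10⁻⁴ = 3.108×10⁻⁴ K⁻¹
Layer 2: α = (0.93 + 0.099×17)×10⁻⁴ = 2.613×10⁻⁴ K⁻¹
Layer 3: α = (0.93 + 0.099×8.3)×10⁻⁴ = 1.7517×10⁻⁴ K⁻¹
Layer 4: α = (0.93 + 0.099×1.8)×10⁻⁴ = 1.1082×10⁻⁴ K⁻¹
Layer 1: 1.4 × 3.108×10⁻⁴ × 190 = 0.0826728 m
2.613×10⁻⁴ × 460 × 1.2 = 0.1442376 m
0.81 × 260 × 1.7517×10⁻⁴ = 0.036890802 m
0.13 × 930 × 1.1082×10⁻⁴ = 0.013398138 m
Δh = 0.0826728 + 0.1442376 + 0.036890802 + 0.013398138 = 0.27719934 m ≈ 28 cm

Δh ≈ 28 cm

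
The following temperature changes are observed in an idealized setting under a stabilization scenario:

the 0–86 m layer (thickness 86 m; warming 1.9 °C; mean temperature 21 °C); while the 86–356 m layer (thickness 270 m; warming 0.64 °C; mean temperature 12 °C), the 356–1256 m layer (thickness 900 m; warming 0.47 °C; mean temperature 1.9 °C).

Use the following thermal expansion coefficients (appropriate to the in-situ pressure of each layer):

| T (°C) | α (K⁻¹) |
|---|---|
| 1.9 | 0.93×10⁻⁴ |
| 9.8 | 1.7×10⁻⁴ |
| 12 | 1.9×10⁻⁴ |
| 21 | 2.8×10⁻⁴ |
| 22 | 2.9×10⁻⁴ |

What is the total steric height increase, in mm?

Layer 1 at 21 °C → α = 2.8×10⁻⁴ K⁻¹
Layer 2 at 12 °C → α = 1.9×10⁻⁴ K⁻¹
Layer 3 at 1.9 °C → α = 0.93×10⁻⁴ K⁻¹
0–86 m: 1.9 × 2.8×10⁻⁴ × 86 = 0.045752 m
0.64 × 1.9×10⁻⁴ × 270 = 0.032832 m
356–1256 m: 900 × 0.93×10⁻⁴ × 0.47 = 0.039339 m
Δh = 0.045752 + 0.032832 + 0.039339 = 0.117923 m

about 120 mm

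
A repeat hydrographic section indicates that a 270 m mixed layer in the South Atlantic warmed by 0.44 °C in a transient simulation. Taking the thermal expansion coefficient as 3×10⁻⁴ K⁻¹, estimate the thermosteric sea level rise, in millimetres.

about 36 mm

Δh = αΔT·H = 3×10⁻⁴ × 0.44 × 270 = 0.03564 m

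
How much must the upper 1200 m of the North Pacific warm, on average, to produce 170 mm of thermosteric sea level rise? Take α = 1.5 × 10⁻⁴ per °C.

ΔT ≈ 0.944 °C

ΔT = Δh/(αH) = 0.17 / (1.5×10⁻⁴ × 1200) ≈ 0.9444 °C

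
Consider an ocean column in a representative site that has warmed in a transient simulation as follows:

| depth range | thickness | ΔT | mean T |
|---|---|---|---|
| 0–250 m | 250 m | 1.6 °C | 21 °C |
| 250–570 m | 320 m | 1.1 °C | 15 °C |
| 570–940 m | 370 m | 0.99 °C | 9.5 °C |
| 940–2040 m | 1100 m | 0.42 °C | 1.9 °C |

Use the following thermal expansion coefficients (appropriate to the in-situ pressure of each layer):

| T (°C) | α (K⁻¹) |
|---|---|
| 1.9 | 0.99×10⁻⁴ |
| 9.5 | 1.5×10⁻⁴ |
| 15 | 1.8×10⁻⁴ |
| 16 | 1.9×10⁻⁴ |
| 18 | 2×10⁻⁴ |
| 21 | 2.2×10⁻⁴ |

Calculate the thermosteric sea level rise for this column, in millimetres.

Layer 1 at 21 °C → α = 2.2×10⁻⁴ K⁻¹
Layer 2 at 15 °C → α = 1.8×10⁻⁴ K⁻¹
Layer 3 at 9.5 °C → α = 1.5×10⁻⁴ K⁻¹
Layer 4 at 1.9 °C → α = 0.99×10⁻⁴ K⁻¹
0–250 m: 2.2×10⁻⁴ × 1.6 × 250 = 0.08800 m
250–570 m: 320 × 1.8×10⁻⁴ × 1.1 = 0.06336 m
0.99 × 1.5×10⁻⁴ × 370 = 0.054945 m
0.42 × 1100 × 0.99×10⁻⁴ = 0.045738 m
Δh = 0.08800 + 0.06336 + 0.054945 + 0.045738 = 0.252043 m

Δh = 250 mm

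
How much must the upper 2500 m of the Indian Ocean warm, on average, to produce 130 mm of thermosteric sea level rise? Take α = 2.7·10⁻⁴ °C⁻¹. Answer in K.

about 0.19 K

ΔT = Δh/(αH) = 0.13 / (2.7×10⁻⁴ × 2500) ≈ 0.1926 K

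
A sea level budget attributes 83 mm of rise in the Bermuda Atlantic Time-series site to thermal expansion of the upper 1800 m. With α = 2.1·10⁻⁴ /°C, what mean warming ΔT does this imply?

ΔT ≈ 0.22 °C

ΔT = Δh/(αH) = 0.083 / (2.1×10⁻⁴ × 1800) ≈ 0.2196 °C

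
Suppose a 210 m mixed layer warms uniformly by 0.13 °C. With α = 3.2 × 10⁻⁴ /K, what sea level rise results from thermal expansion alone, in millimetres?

Δh = αΔT·H = 3.2×10⁻⁴ × 0.13 × 210 = 0.008736 m

Δh = 8.74 mm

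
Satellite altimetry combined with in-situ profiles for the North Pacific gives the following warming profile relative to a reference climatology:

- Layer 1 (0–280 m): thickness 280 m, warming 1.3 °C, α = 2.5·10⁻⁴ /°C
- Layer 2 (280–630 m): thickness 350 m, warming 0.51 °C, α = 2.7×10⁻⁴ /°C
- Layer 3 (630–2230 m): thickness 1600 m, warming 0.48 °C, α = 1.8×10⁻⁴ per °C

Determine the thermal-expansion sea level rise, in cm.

2.5×10⁻⁴ × 280 × 1.3 = 0.09100 m
Layer 2: 350 × 2.7×10⁻⁴ × 0.51 = 0.048195 m
1600 × 0.48 × 1.8×10⁻⁴ = 0.13824 m
Δh = 0.09100 + 0.048195 + 0.13824 = 0.277435 m

about 27.7 cm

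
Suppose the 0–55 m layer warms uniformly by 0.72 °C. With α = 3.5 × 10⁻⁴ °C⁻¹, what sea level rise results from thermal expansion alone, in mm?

Δh = αΔT·H = 3.5×10⁻⁴ × 0.72 × 55 = 0.01386 m

14 mm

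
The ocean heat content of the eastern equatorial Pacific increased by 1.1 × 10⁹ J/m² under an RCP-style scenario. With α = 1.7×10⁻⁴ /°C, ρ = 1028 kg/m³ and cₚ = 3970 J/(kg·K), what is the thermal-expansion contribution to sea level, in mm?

45.8 mm

Δh = αQ/(ρcₚ) = 1.7×10⁻⁴ × 1.1×10⁹ / (1028 × 3970) ≈ 0.04582 m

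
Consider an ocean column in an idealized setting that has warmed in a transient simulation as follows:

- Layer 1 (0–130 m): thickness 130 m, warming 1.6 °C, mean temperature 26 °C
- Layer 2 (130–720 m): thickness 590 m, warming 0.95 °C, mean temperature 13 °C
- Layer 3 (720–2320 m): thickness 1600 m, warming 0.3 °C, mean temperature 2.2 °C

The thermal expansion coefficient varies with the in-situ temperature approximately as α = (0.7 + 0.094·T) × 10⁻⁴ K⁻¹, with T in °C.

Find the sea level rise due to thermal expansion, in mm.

Δh = 220 mm

Layer 1: α = (0.7 + 0.094×26)×10⁻⁴ = 3.144×10⁻⁴ K⁻¹
Layer 2: α = (0.7 + 0.094×13)×10⁻⁴ = 1.922×10⁻⁴ K⁻¹
Layer 3: α = (0.7 + 0.094×2.2)×10⁻⁴ = 0.9068×10⁻⁴ K⁻¹
Layer 1: 3.144×10⁻⁴ × 130 × 1.6 = 0.0653952 m
Layer 2: 590 × 0.95 × 1.922×10⁻⁴ = 0.1077281 m
Layer 3: 1600 × 0.3 × 0.9068×10⁻⁴ = 0.0435264 m
Δh = 0.0653952 + 0.1077281 + 0.0435264 = 0.2166497 m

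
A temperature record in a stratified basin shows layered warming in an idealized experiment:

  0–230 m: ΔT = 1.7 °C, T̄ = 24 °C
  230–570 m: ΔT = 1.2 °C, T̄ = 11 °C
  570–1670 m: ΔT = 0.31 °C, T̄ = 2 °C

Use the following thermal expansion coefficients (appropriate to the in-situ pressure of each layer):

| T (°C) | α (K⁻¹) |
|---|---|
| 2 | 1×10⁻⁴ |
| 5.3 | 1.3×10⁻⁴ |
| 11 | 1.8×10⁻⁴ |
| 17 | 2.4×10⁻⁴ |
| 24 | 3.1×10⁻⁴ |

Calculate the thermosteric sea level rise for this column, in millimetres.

Layer 1 at 24 °C → α = 3.1×10⁻⁴ K⁻¹
Layer 2 at 11 °C → α = 1.8×10⁻⁴ K⁻¹
Layer 3 at 2 °C → α = 1×10⁻⁴ K⁻¹
1.7 × 230 × 3.1×10⁻⁴ = 0.12121 m
230–570 m: 340 × 1.8×10⁻⁴ × 1.2 = 0.07344 m
1×10⁻⁴ × 0.31 × 1100 = 0.03410 m
Δh = 0.12121 + 0.07344 + 0.03410 = 0.22875 m

Δh ≈ 229 mm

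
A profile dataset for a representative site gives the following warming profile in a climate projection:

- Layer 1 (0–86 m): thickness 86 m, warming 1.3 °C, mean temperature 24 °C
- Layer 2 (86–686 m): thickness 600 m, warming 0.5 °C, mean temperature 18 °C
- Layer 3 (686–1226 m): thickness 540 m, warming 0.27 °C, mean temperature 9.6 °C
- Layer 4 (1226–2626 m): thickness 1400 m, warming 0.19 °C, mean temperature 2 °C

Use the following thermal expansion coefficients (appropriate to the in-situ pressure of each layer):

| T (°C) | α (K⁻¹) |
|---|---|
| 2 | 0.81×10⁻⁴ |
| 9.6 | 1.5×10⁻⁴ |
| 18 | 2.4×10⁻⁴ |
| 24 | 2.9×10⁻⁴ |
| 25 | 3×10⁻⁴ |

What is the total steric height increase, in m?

Layer 1 at 24 °C → α = 2.9×10⁻⁴ K⁻¹
Layer 2 at 18 °C → α = 2.4×10⁻⁴ K⁻¹
Layer 3 at 9.6 °C → α = 1.5×10⁻⁴ K⁻¹
Layer 4 at 2 °C → α = 0.81×10⁻⁴ K⁻¹
1.3 × 2.9×10⁻⁴ × 86 = 0.032422 m
Layer 2: 2.4×10⁻⁴ × 0.5 × 600 = 0.07200 m
Layer 3: 1.5×10⁻⁴ × 540 × 0.27 = 0.02187 m
1226–2626 m: 1400 × 0.19 × 0.81×10⁻⁴ = 0.021546 m
Δh = 0.032422 + 0.07200 + 0.02187 + 0.021546 = 0.147838 m

Δh = 0.148 m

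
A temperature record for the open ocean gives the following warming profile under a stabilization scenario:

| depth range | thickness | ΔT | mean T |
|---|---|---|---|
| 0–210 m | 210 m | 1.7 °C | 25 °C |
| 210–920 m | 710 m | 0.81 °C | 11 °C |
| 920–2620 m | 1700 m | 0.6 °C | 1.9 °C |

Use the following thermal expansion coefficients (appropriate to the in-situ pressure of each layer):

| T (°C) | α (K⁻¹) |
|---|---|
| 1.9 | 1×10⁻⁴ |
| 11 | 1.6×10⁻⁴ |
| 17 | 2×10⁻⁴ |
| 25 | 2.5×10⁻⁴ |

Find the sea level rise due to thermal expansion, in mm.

Δh ≈ 283 mm

Layer 1 at 25 °C → α = 2.5×10⁻⁴ K⁻¹
Layer 2 at 11 °C → α = 1.6×10⁻⁴ K⁻¹
Layer 3 at 1.9 °C → α = 1×10⁻⁴ K⁻¹
0–210 m: 2.5×10⁻⁴ × 210 × 1.7 = 0.08925 m
210–920 m: 1.6×10⁻⁴ × 0.81 × 710 = 0.092016 m
920–2620 m: 0.6 × 1700 × 1×10⁻⁴ = 0.10200 m
Δh = 0.08925 + 0.092016 + 0.10200 = 0.283266 m ≈ 283 mm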